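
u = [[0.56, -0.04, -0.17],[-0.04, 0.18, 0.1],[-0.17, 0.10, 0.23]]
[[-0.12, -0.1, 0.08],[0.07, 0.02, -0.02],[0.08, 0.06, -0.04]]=u @ [[-0.16, -0.11, 0.12],  [0.27, -0.05, -0.05],  [0.11, 0.22, -0.07]]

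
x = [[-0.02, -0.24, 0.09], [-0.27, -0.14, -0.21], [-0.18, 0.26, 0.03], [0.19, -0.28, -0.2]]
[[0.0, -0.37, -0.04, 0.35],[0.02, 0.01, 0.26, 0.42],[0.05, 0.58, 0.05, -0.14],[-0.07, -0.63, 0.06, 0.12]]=x @ [[-0.18, -0.89, -0.45, -1.04], [0.04, 1.63, -0.05, -1.30], [0.1, 0.01, -0.64, 0.21]]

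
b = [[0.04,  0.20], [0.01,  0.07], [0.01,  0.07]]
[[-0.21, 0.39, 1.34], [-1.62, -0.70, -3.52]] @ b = [[0.01, 0.08], [-0.11, -0.62]]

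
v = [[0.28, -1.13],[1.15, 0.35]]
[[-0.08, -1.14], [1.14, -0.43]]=v @ [[0.9, -0.63], [0.29, 0.85]]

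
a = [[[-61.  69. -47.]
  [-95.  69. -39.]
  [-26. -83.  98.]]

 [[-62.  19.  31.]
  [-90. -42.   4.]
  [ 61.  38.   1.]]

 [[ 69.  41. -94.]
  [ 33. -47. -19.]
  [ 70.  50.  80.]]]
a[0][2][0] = -26.0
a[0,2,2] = 98.0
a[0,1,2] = -39.0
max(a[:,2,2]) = 98.0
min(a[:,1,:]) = -95.0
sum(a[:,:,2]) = 15.0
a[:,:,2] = [[-47.0, -39.0, 98.0], [31.0, 4.0, 1.0], [-94.0, -19.0, 80.0]]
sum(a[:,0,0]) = -54.0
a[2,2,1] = 50.0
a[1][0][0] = -62.0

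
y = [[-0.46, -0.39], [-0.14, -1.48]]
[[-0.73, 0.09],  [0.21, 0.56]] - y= [[-0.27, 0.48], [0.35, 2.04]]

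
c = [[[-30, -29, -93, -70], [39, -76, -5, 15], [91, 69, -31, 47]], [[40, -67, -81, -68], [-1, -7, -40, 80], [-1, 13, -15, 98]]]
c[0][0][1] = -29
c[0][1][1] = -76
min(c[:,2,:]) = -31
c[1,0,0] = 40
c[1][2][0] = -1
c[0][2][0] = 91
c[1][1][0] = -1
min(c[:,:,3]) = -70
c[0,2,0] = 91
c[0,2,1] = 69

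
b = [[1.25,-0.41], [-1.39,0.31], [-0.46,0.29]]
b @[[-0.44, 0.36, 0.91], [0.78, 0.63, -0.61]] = [[-0.87, 0.19, 1.39], [0.85, -0.31, -1.45], [0.43, 0.02, -0.60]]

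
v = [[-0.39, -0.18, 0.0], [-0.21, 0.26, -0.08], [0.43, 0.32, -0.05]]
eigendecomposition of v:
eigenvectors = [[-0.61, -0.23, -0.1], [-0.09, 0.82, 0.20], [0.79, 0.52, 0.98]]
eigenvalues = [-0.42, 0.27, -0.03]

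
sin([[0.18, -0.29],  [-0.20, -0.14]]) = [[0.18, -0.29], [-0.20, -0.14]]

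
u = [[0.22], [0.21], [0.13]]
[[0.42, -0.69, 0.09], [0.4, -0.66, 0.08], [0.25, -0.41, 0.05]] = u@ [[1.89, -3.12, 0.40]]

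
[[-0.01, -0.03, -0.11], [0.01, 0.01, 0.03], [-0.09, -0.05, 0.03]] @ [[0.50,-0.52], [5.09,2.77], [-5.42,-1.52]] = [[0.44, 0.09],[-0.11, -0.02],[-0.46, -0.14]]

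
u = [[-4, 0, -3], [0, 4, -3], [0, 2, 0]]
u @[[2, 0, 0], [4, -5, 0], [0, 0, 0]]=[[-8, 0, 0], [16, -20, 0], [8, -10, 0]]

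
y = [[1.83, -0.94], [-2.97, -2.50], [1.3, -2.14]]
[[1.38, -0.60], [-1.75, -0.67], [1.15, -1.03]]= y@[[0.69, -0.12], [-0.12, 0.41]]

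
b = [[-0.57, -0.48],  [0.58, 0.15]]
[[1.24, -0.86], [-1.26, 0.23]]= b@[[-2.18, -0.09], [0.01, 1.9]]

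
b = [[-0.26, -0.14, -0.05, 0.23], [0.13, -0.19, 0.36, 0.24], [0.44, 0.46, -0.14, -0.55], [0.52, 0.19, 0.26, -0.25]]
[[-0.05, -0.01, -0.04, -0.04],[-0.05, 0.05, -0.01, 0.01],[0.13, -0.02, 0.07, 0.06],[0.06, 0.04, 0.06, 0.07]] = b@ [[0.14, 0.11, 0.01, 0.11],[0.09, -0.11, -0.00, 0.04],[-0.12, 0.03, 0.06, 0.02],[-0.02, 0.03, -0.14, 0.00]]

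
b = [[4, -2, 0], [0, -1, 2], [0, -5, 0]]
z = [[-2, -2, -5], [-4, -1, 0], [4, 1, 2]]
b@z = [[0, -6, -20], [12, 3, 4], [20, 5, 0]]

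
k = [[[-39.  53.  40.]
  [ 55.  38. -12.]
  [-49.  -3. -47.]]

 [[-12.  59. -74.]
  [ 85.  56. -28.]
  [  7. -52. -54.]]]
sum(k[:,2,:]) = -198.0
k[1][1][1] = 56.0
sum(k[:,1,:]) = 194.0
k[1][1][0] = 85.0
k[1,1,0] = 85.0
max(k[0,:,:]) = 55.0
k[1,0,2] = -74.0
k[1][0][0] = -12.0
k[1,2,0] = 7.0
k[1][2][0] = 7.0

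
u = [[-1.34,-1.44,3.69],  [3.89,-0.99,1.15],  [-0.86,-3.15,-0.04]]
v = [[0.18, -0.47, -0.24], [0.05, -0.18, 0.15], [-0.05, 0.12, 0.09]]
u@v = [[-0.50, 1.33, 0.44], [0.59, -1.51, -0.98], [-0.31, 0.97, -0.27]]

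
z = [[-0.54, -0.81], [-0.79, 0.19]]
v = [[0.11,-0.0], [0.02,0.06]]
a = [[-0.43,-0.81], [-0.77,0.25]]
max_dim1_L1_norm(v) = 0.11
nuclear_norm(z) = 1.76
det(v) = 0.01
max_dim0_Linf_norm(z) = 0.81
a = z + v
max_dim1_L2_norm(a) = 0.92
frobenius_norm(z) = 1.27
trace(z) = -0.35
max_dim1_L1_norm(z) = 1.35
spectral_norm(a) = 0.95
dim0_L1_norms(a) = [1.2, 1.06]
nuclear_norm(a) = 1.72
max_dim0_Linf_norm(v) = 0.11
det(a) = -0.73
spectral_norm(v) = 0.11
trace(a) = -0.18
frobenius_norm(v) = 0.13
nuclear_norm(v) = 0.17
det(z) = -0.74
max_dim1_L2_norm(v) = 0.11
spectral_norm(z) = 1.05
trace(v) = 0.17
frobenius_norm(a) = 1.22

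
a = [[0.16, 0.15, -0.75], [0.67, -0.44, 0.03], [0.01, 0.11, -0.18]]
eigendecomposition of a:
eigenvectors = [[-0.33+0.00j, -0.60-0.19j, (-0.6+0.19j)], [0.92+0.00j, -0.74+0.00j, -0.74-0.00j], [-0.19+0.00j, (-0.23+0.12j), -0.23-0.12j]]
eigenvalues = [(-0.69+0j), (0.11+0.17j), (0.11-0.17j)]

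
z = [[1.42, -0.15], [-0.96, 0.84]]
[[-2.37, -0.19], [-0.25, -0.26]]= z @[[-1.93, -0.19],[-2.50, -0.53]]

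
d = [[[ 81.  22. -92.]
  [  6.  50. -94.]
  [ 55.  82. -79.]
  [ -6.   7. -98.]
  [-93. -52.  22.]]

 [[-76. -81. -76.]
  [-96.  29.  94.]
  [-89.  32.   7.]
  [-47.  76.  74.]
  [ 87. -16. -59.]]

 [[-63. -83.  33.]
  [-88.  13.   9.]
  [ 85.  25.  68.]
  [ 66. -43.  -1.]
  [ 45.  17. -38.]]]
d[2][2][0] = 85.0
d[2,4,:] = [45.0, 17.0, -38.0]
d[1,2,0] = -89.0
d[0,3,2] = -98.0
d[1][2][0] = -89.0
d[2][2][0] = 85.0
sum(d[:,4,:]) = -87.0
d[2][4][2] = -38.0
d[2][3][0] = 66.0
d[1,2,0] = -89.0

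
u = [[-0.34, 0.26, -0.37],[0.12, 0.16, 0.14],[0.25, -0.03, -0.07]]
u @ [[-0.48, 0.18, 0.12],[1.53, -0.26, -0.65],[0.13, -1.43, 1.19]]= [[0.51, 0.4, -0.65], [0.21, -0.22, 0.08], [-0.18, 0.15, -0.03]]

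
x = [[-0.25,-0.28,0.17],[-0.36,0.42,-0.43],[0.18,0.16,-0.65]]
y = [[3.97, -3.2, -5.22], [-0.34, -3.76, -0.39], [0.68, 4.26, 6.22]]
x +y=[[3.72,-3.48,-5.05],  [-0.7,-3.34,-0.82],  [0.86,4.42,5.57]]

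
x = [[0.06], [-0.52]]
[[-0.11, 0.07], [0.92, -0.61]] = x @ [[-1.77, 1.17]]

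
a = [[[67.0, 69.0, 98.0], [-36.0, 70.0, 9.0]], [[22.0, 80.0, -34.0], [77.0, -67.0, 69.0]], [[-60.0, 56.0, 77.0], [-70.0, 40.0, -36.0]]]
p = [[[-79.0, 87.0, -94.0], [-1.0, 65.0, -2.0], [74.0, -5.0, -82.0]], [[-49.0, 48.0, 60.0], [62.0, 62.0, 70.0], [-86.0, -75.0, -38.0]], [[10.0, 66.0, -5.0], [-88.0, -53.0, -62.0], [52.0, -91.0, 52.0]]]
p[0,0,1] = 87.0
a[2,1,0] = -70.0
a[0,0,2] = 98.0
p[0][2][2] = -82.0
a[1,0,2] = -34.0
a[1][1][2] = 69.0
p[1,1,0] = 62.0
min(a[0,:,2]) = 9.0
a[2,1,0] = -70.0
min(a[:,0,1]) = 56.0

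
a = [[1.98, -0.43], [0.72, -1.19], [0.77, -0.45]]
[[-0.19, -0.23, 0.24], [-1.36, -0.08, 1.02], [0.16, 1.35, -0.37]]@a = [[-0.36, 0.25], [-1.96, 0.22], [1.0, -1.51]]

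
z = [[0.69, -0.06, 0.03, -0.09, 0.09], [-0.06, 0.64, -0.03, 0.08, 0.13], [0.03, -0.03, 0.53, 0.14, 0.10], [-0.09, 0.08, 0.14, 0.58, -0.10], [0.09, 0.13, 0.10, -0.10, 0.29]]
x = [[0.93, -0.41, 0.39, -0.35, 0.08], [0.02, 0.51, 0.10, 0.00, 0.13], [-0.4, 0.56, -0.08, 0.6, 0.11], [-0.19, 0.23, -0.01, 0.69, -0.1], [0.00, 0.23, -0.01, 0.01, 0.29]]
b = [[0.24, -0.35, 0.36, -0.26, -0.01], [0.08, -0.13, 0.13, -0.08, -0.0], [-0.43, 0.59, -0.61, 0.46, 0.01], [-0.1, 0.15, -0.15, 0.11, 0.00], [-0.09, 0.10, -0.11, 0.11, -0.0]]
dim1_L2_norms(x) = [1.15, 0.54, 0.92, 0.76, 0.37]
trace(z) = 2.73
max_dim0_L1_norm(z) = 0.99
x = b + z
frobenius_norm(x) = 1.78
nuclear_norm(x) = 2.98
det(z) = 0.02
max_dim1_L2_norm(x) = 1.15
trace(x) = 2.34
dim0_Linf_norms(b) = [0.43, 0.59, 0.61, 0.46, 0.01]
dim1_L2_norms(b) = [0.61, 0.22, 1.06, 0.26, 0.21]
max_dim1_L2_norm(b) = 1.06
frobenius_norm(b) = 1.28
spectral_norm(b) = 1.28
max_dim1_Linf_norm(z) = 0.69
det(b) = 0.00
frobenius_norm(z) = 1.33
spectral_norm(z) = 0.80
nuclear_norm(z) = 2.73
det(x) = 0.00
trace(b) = -0.39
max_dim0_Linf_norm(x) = 0.93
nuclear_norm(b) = 1.33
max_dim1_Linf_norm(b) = 0.61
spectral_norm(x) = 1.54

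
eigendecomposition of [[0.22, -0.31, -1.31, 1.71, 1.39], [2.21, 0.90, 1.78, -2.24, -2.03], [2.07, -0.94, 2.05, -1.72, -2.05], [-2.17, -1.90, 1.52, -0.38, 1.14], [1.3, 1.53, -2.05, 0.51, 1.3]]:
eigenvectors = [[(-0.12+0.19j), (-0.12-0.19j), (-0.37+0.34j), -0.37-0.34j, -0.60+0.00j], [0.38-0.24j, (0.38+0.24j), 0.63+0.00j, 0.63-0.00j, 0.21+0.00j], [0.59+0.00j, (0.59-0j), (0.36+0.39j), (0.36-0.39j), 0.11+0.00j], [0.31-0.44j, (0.31+0.44j), -0.02+0.03j, -0.02-0.03j, (0.07+0j)], [0.13+0.31j, (0.13-0.31j), -0.21+0.15j, (-0.21-0.15j), (-0.76+0j)]]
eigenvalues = [(-0.36+1.27j), (-0.36-1.27j), (1.34+1.68j), (1.34-1.68j), (2.13+0j)]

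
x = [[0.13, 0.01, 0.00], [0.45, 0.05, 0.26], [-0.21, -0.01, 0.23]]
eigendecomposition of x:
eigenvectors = [[-0.08+0.06j,(-0.08-0.06j),-0.08+0.00j], [(-0.88+0j),(-0.88-0j),1.00+0.00j], [(-0.38-0.28j),-0.38+0.28j,-0.03+0.00j]]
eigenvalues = [(0.2+0.05j), (0.2-0.05j), (0.01+0j)]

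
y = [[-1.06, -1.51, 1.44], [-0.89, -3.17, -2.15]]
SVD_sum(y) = [[-0.27, -0.83, -0.42], [-1.09, -3.34, -1.69]] + [[-0.79, -0.68, 1.86], [0.20, 0.17, -0.46]]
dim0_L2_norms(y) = [1.38, 3.51, 2.59]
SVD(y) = [[0.24, 0.97], [0.97, -0.24]] @ diag([4.014437753956325, 2.196608640520678]) @ [[-0.28, -0.86, -0.43], [-0.37, -0.32, 0.87]]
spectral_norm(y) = 4.01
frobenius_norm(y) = 4.58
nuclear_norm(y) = 6.21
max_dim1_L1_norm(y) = 6.21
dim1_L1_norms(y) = [4.01, 6.21]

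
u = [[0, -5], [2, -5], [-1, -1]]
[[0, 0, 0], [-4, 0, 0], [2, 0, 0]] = u@[[-2, 0, 0], [0, 0, 0]]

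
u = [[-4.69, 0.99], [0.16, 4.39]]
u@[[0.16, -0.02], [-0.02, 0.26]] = [[-0.77,0.35], [-0.06,1.14]]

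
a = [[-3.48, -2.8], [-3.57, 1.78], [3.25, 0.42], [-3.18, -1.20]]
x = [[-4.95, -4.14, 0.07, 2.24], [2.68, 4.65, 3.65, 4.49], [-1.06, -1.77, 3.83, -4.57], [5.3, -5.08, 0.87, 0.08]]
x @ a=[[25.11, 3.83], [-28.34, -3.08], [36.99, 6.91], [2.26, -23.61]]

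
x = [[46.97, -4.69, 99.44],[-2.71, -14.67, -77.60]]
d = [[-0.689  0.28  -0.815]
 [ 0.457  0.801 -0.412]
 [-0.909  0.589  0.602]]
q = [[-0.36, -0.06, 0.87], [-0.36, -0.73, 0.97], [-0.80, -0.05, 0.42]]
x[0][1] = -4.69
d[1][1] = 0.801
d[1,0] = 0.457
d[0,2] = -0.815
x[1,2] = -77.6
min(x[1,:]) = -77.6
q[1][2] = 0.973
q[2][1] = -0.053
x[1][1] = -14.67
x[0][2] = 99.44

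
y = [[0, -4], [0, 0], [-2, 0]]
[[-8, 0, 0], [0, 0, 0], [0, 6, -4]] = y@ [[0, -3, 2], [2, 0, 0]]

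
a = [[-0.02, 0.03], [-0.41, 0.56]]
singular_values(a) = [0.69, 0.0]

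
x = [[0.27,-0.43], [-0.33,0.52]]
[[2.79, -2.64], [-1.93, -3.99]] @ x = [[1.62,  -2.57], [0.8,  -1.24]]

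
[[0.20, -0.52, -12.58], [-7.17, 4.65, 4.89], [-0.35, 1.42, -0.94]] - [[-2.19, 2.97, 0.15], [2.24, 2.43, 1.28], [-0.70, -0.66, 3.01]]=[[2.39, -3.49, -12.73],[-9.41, 2.22, 3.61],[0.35, 2.08, -3.95]]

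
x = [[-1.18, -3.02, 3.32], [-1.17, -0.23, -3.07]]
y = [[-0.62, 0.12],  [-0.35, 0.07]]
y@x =[[0.59, 1.84, -2.43], [0.33, 1.04, -1.38]]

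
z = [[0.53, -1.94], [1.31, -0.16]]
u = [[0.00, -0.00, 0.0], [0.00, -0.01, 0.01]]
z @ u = [[0.0, 0.02, -0.02], [0.00, 0.00, -0.0]]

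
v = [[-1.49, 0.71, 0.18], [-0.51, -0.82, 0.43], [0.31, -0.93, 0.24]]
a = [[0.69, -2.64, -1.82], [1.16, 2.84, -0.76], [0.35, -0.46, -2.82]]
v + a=[[-0.80, -1.93, -1.64],  [0.65, 2.02, -0.33],  [0.66, -1.39, -2.58]]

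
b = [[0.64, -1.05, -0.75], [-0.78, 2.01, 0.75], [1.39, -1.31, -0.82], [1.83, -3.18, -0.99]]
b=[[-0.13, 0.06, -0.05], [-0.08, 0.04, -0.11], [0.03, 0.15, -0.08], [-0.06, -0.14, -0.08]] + [[0.77, -1.11, -0.70], [-0.7, 1.97, 0.86], [1.36, -1.46, -0.74], [1.89, -3.04, -0.91]]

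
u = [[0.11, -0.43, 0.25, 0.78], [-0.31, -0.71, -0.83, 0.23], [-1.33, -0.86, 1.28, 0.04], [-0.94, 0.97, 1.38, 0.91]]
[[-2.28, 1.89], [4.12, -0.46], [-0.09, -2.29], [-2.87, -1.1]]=u @ [[-3.74, 2.71], [0.03, -0.67], [-3.90, 0.53], [-1.13, 1.5]]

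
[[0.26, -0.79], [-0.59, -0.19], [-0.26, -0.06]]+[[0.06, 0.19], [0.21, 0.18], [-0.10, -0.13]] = [[0.32, -0.60], [-0.38, -0.01], [-0.36, -0.19]]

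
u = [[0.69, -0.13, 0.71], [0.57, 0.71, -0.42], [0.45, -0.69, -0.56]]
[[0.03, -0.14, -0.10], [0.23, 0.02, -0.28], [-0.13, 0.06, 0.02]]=u @ [[0.09,  -0.06,  -0.22],[0.25,  -0.01,  -0.2],[-0.00,  -0.14,  0.04]]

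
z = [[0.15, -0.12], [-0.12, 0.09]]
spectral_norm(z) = 0.24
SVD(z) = [[-0.79,0.62],[0.62,0.79]] @ diag([0.24369316876852978, 0.003693168768529804]) @ [[-0.79, 0.62],  [-0.62, -0.79]]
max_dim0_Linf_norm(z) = 0.15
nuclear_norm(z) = 0.25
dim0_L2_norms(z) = [0.19, 0.15]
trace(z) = 0.24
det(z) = -0.00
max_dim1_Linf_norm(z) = 0.15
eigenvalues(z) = [0.24, -0.0]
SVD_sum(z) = [[0.15, -0.12], [-0.12, 0.09]] + [[-0.0, -0.00], [-0.0, -0.0]]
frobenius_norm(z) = 0.24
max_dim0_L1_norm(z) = 0.27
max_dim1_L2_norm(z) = 0.19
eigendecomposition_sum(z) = [[0.15, -0.12], [-0.12, 0.09]] + [[-0.0, -0.00], [-0.0, -0.0]]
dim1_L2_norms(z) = [0.19, 0.15]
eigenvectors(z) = [[0.79, 0.62], [-0.62, 0.79]]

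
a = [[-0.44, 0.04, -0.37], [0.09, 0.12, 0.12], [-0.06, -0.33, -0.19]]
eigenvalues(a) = [-0.46, 0.03, -0.09]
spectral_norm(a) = 0.63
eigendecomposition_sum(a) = [[-0.49, -0.28, -0.55], [0.08, 0.05, 0.09], [-0.01, -0.01, -0.01]] + [[0.01, 0.07, 0.02], [0.01, 0.05, 0.01], [-0.01, -0.09, -0.03]] + [[0.04, 0.25, 0.16],[0.00, 0.03, 0.02],[-0.03, -0.23, -0.15]]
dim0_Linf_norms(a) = [0.44, 0.33, 0.37]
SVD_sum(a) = [[-0.39, -0.11, -0.38], [0.12, 0.03, 0.12], [-0.17, -0.05, -0.16]] + [[-0.05,0.15,0.01], [-0.03,0.09,0.01], [0.10,-0.28,-0.02]] + [[0.0, 0.0, -0.0], [0.00, 0.00, -0.0], [0.00, 0.00, -0.0]]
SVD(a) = [[-0.89, -0.45, 0.13], [0.27, -0.26, 0.93], [-0.38, 0.86, 0.35]] @ diag([0.6260796842672596, 0.35438446616731106, 0.0059899154517050295]) @ [[0.7, 0.19, 0.69],[0.34, -0.94, -0.08],[0.63, 0.29, -0.72]]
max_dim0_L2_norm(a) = 0.45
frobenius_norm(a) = 0.72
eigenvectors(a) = [[-0.99, 0.59, -0.73], [0.16, 0.38, -0.08], [-0.02, -0.71, 0.68]]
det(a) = 0.00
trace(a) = -0.51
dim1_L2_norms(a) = [0.58, 0.19, 0.39]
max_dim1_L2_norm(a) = 0.58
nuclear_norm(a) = 0.99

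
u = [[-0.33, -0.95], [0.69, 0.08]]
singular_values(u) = [1.07, 0.59]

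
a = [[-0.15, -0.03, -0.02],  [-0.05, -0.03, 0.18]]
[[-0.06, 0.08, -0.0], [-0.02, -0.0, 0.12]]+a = [[-0.21,  0.05,  -0.02], [-0.07,  -0.03,  0.30]]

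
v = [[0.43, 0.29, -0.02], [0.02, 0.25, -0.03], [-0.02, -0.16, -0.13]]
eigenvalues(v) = [0.46, 0.23, -0.14]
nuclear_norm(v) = 0.90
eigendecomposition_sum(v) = [[0.40, 0.58, -0.04], [0.04, 0.06, -0.00], [-0.02, -0.04, 0.0]] + [[0.03,  -0.29,  0.02], [-0.02,  0.19,  -0.01], [0.01,  -0.07,  0.01]] + [[0.0, 0.00, 0.0], [-0.0, -0.00, -0.01], [-0.0, -0.05, -0.14]]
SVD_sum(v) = [[0.37, 0.35, 0.00], [0.14, 0.13, 0.00], [-0.09, -0.09, -0.00]] + [[0.06, -0.06, -0.03], [-0.10, 0.1, 0.05], [0.09, -0.09, -0.04]] + [[0.0, -0.0, 0.01], [-0.02, 0.02, -0.08], [-0.02, 0.02, -0.09]]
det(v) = -0.02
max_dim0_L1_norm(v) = 0.7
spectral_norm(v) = 0.56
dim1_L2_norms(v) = [0.52, 0.25, 0.21]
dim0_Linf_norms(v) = [0.43, 0.29, 0.13]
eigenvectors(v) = [[0.99, 0.81, -0.00], [0.1, -0.55, 0.08], [-0.06, 0.20, 1.00]]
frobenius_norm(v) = 0.61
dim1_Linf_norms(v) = [0.43, 0.25, 0.16]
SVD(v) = [[-0.92, 0.4, -0.06],  [-0.33, -0.68, 0.66],  [0.22, 0.62, 0.75]] @ diag([0.5585891214363645, 0.22159332891147307, 0.12237070725824065]) @ [[-0.72, -0.69, -0.0], [0.66, -0.69, -0.31], [-0.21, 0.22, -0.95]]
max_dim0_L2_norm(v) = 0.43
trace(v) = 0.55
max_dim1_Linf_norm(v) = 0.43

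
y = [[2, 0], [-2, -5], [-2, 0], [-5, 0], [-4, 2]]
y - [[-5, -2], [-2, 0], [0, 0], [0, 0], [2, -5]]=[[7, 2], [0, -5], [-2, 0], [-5, 0], [-6, 7]]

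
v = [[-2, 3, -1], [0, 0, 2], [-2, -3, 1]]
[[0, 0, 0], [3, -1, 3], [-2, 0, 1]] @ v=[[0, 0, 0], [-12, 0, -2], [2, -9, 3]]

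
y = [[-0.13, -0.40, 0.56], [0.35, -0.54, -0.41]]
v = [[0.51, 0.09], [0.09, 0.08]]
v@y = [[-0.03, -0.25, 0.25], [0.02, -0.08, 0.02]]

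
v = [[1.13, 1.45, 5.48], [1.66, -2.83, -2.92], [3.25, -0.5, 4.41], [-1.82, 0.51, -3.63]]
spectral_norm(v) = 8.98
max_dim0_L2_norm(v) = 8.44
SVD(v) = [[-0.63, 0.22, 0.01], [0.29, -0.82, 0.09], [-0.57, -0.47, -0.59], [0.44, 0.26, -0.80]] @ diag([8.977168750090051, 4.347381527910878, 0.47054764178116537]) @ [[-0.32, -0.14, -0.94], [-0.71, 0.69, 0.14], [-0.63, -0.71, 0.32]]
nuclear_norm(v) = 13.80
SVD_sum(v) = [[1.83, 0.78, 5.34], [-0.83, -0.36, -2.43], [1.64, 0.7, 4.79], [-1.26, -0.54, -3.67]] + [[-0.69, 0.67, 0.14], [2.52, -2.45, -0.5], [1.44, -1.40, -0.29], [-0.80, 0.78, 0.16]] + [[-0.00, -0.0, 0.00],  [-0.03, -0.03, 0.01],  [0.17, 0.20, -0.09],  [0.24, 0.27, -0.12]]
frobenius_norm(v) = 9.99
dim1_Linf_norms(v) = [5.48, 2.92, 4.41, 3.63]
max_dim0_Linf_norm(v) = 5.48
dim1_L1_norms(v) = [8.06, 7.41, 8.16, 5.96]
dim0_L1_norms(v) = [7.86, 5.29, 16.44]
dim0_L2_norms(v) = [4.23, 3.26, 8.44]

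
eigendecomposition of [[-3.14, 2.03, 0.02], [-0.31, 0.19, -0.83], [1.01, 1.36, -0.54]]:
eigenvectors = [[(0.93+0j), (-0.18-0.28j), (-0.18+0.28j)],[(-0+0j), (-0.08-0.53j), (-0.08+0.53j)],[-0.36+0.00j, -0.78+0.00j, -0.78-0.00j]]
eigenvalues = [(-3.15+0j), (-0.17+1.28j), (-0.17-1.28j)]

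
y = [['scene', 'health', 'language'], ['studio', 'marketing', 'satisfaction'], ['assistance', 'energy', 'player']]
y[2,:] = ['assistance', 'energy', 'player']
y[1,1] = 'marketing'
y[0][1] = 'health'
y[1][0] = 'studio'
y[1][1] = 'marketing'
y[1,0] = 'studio'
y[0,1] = 'health'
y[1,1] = 'marketing'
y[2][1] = 'energy'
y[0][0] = 'scene'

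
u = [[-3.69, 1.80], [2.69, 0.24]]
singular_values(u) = [4.76, 1.2]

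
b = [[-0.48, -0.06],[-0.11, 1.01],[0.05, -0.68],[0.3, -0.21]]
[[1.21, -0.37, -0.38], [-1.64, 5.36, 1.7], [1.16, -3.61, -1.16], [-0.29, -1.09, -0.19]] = b @[[-2.29, 0.10, 0.58], [-1.87, 5.32, 1.75]]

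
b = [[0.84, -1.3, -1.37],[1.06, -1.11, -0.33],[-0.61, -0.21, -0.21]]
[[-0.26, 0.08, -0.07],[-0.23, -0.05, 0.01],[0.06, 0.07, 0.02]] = b @ [[-0.13, -0.08, -0.04], [0.07, -0.00, -0.07], [0.04, -0.11, 0.09]]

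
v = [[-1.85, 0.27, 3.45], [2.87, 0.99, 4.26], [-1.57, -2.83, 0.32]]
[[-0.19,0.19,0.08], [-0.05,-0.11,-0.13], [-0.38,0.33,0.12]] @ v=[[0.77, -0.09, 0.18],  [-0.02, 0.25, -0.68],  [1.46, -0.12, 0.13]]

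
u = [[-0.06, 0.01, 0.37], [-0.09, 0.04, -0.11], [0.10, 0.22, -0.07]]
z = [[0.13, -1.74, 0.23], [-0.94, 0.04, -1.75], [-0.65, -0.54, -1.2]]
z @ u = [[0.17, -0.02, 0.22], [-0.12, -0.39, -0.23], [-0.03, -0.29, -0.1]]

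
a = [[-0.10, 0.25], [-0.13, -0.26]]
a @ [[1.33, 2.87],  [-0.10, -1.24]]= [[-0.16, -0.6], [-0.15, -0.05]]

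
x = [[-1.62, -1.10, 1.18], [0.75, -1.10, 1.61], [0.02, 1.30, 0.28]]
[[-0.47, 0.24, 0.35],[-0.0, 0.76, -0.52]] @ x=[[0.95,  0.71,  -0.07],  [0.56,  -1.51,  1.08]]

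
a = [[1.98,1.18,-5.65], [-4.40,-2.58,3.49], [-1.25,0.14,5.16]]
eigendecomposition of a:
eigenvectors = [[0.38+0.30j, 0.38-0.30j, -0.61+0.00j],[(-0.87+0j), (-0.87-0j), (0.52+0j)],[0.08+0.08j, 0.08-0.08j, 0.60+0.00j]]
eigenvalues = [(-0.99+1.21j), (-0.99-1.21j), (6.55+0j)]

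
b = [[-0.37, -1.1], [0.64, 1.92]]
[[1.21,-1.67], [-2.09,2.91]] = b@[[-2.04, -0.82],  [-0.41, 1.79]]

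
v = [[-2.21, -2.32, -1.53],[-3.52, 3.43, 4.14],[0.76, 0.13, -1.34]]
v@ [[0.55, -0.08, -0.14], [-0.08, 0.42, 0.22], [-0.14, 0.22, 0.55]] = [[-0.82, -1.13, -1.04],[-2.79, 2.63, 3.52],[0.60, -0.30, -0.81]]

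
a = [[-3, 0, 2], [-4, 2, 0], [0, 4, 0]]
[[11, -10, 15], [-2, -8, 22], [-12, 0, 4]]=a@ [[-1, 2, -5], [-3, 0, 1], [4, -2, 0]]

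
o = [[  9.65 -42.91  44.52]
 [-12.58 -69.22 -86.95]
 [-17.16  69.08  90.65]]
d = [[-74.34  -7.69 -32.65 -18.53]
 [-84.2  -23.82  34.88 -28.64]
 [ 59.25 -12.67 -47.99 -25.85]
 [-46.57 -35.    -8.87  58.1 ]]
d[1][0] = -84.2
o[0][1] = -42.91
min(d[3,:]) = -46.57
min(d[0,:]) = -74.34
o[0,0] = 9.65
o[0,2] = 44.52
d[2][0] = 59.25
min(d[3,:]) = -46.57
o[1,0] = -12.58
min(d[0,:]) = -74.34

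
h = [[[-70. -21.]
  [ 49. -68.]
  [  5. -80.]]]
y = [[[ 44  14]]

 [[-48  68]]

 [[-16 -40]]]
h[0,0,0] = -70.0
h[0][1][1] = -68.0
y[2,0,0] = -16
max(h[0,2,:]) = 5.0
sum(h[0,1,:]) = -19.0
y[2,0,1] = -40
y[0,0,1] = 14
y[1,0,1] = 68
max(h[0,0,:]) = -21.0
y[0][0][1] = 14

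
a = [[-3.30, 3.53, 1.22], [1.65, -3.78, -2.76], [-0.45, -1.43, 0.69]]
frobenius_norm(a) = 7.22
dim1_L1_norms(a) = [8.05, 8.19, 2.57]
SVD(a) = [[-0.71, -0.71, -0.06], [0.70, -0.69, -0.19], [0.09, -0.18, 0.98]] @ diag([6.872196291947963, 1.6076118791394192, 1.5426607439701343]) @ [[0.50, -0.77, -0.4], [0.79, 0.22, 0.57], [-0.35, -0.6, 0.72]]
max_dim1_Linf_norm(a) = 3.78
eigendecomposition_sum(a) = [[-2.3, 4.67, 2.27],[1.81, -3.69, -1.80],[0.23, -0.46, -0.22]] + [[-1.05, -1.22, -0.86], [-0.33, -0.38, -0.27], [-0.39, -0.45, -0.32]] + [[0.05, 0.08, -0.2], [0.16, 0.29, -0.69], [-0.29, -0.52, 1.23]]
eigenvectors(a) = [[0.78, -0.90, -0.14], [-0.62, -0.28, -0.49], [-0.08, -0.33, 0.86]]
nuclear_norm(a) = 10.02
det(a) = 17.04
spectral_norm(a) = 6.87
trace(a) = -6.39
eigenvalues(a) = [-6.21, -1.75, 1.57]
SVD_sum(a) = [[-2.44, 3.72, 1.94], [2.43, -3.71, -1.93], [0.30, -0.46, -0.24]] + [[-0.90, -0.25, -0.64], [-0.87, -0.25, -0.63], [-0.22, -0.06, -0.16]] + [[0.03,0.06,-0.07], [0.10,0.17,-0.21], [-0.53,-0.91,1.09]]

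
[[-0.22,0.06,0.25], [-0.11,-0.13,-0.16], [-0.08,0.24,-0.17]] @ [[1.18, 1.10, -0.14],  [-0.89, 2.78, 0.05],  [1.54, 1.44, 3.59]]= [[0.07, 0.28, 0.93], [-0.26, -0.71, -0.57], [-0.57, 0.33, -0.59]]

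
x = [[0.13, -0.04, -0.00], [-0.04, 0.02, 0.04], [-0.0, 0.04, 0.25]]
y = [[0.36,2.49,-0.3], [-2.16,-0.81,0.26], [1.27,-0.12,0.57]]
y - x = [[0.23, 2.53, -0.3], [-2.12, -0.83, 0.22], [1.27, -0.16, 0.32]]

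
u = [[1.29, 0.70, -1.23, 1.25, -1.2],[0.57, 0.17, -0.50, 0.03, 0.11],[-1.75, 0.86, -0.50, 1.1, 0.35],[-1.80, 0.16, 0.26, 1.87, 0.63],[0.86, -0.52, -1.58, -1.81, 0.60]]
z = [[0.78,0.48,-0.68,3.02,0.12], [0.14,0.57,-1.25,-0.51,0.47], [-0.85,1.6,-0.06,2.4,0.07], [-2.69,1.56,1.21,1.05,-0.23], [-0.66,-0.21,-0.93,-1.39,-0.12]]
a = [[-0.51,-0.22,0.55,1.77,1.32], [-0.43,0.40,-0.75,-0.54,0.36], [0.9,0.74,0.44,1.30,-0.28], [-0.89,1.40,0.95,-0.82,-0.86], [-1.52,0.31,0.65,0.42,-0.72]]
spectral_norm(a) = 2.84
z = u + a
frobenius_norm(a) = 4.33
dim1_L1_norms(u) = [5.67, 1.38, 4.56, 4.72, 5.37]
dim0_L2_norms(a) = [2.09, 1.68, 1.54, 2.44, 1.79]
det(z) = -2.11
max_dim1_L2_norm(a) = 2.34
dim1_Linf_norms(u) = [1.29, 0.57, 1.75, 1.87, 1.81]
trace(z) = 2.22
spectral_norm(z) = 4.74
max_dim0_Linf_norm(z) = 3.02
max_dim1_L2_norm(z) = 3.51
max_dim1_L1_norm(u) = 5.67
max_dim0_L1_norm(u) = 6.27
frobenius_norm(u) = 5.20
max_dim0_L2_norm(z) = 4.26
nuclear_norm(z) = 10.68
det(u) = -4.02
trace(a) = -1.21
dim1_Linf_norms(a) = [1.77, 0.75, 1.3, 1.4, 1.52]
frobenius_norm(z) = 6.12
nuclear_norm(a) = 8.73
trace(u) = 3.43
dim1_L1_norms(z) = [5.08, 2.94, 4.98, 6.74, 3.31]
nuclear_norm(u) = 9.50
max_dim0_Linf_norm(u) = 1.87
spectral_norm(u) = 3.99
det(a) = -8.05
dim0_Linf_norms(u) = [1.8, 0.86, 1.58, 1.87, 1.2]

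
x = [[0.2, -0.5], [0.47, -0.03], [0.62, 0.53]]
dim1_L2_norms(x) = [0.54, 0.47, 0.82]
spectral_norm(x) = 0.90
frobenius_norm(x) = 1.08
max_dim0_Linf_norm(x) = 0.62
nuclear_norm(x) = 1.51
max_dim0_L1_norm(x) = 1.29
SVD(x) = [[0.16,0.86], [-0.39,0.51], [-0.90,-0.07]] @ diag([0.9002389549424997, 0.6055326778994143]) @ [[-0.79, -0.61], [0.61, -0.79]]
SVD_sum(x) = [[-0.12, -0.09], [0.28, 0.22], [0.65, 0.5]] + [[0.32, -0.41], [0.19, -0.25], [-0.03, 0.03]]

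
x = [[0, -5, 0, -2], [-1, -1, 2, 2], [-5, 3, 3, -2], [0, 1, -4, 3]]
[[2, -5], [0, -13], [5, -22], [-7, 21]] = x @[[0, 2], [0, 1], [1, -5], [-1, 0]]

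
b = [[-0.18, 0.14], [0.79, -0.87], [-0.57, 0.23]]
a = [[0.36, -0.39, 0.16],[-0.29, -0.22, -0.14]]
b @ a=[[-0.11, 0.04, -0.05], [0.54, -0.12, 0.25], [-0.27, 0.17, -0.12]]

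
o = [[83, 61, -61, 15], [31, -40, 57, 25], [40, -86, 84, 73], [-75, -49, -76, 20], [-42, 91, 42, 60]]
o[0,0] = 83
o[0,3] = 15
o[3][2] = -76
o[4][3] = 60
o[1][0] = 31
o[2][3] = 73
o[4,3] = 60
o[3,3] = 20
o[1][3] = 25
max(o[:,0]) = 83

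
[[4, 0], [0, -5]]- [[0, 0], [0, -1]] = [[4, 0], [0, -4]]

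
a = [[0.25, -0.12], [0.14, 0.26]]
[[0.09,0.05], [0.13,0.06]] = a @ [[0.49, 0.24], [0.24, 0.11]]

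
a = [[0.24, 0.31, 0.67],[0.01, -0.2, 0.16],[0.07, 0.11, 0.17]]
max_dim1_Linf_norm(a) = 0.67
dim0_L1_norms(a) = [0.32, 0.62, 1.0]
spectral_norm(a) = 0.81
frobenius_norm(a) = 0.85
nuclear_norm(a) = 1.06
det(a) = 0.00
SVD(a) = [[-0.96, 0.05, -0.27], [-0.08, -0.99, 0.11], [-0.26, 0.13, 0.96]] @ diag([0.8072013367180617, 0.2502293642246833, 0.0033566769705544535]) @ [[-0.31,-0.39,-0.87], [0.04,0.91,-0.42], [0.95,-0.17,-0.26]]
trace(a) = 0.21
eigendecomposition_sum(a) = [[0.24, 0.23, 0.70], [0.02, 0.02, 0.06], [0.07, 0.06, 0.19]] + [[-0.00, 0.0, 0.01], [0.0, -0.00, -0.0], [0.0, -0.0, -0.00]] + [[0.00,0.08,-0.04],[-0.01,-0.22,0.1],[0.0,0.05,-0.02]]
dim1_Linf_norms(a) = [0.67, 0.2, 0.17]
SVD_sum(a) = [[0.24,0.30,0.67], [0.02,0.03,0.06], [0.07,0.08,0.18]] + [[0.0, 0.01, -0.01], [-0.01, -0.23, 0.1], [0.0, 0.03, -0.01]] + [[-0.0, 0.00, 0.0], [0.00, -0.00, -0.0], [0.00, -0.0, -0.00]]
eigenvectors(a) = [[-0.96, -0.95, 0.33], [-0.08, 0.17, -0.92], [-0.27, 0.27, 0.19]]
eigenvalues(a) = [0.45, -0.01, -0.24]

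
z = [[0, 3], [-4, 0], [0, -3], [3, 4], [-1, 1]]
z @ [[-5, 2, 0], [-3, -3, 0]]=[[-9, -9, 0], [20, -8, 0], [9, 9, 0], [-27, -6, 0], [2, -5, 0]]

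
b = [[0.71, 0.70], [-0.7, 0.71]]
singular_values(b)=[1.0, 1.0]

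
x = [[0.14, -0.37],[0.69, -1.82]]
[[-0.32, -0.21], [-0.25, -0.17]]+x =[[-0.18, -0.58], [0.44, -1.99]]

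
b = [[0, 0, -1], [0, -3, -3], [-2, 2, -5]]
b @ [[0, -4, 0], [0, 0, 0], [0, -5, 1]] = [[0, 5, -1], [0, 15, -3], [0, 33, -5]]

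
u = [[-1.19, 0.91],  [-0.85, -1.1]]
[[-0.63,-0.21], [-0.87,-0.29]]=u@[[0.71, 0.24], [0.24, 0.08]]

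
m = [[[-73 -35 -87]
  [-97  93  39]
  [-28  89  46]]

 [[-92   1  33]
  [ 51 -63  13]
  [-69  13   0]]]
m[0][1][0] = -97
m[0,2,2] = 46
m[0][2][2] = 46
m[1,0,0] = -92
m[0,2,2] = 46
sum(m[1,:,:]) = -113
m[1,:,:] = [[-92, 1, 33], [51, -63, 13], [-69, 13, 0]]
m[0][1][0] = -97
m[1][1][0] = 51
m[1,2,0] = -69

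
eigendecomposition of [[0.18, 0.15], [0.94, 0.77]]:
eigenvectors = [[-0.63, -0.19], [0.77, -0.98]]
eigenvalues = [-0.0, 0.95]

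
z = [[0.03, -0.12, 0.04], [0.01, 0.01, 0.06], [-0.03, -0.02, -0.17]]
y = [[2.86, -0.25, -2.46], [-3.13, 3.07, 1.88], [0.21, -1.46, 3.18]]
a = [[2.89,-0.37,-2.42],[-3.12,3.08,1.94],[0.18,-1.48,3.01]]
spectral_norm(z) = 0.19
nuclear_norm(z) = 0.31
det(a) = 21.65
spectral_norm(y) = 5.88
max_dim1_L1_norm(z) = 0.22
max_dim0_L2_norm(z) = 0.18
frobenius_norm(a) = 6.97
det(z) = 0.00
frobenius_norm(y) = 7.02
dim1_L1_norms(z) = [0.19, 0.08, 0.22]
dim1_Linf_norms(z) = [0.12, 0.06, 0.17]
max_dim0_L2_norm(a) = 4.32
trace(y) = 9.11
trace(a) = 8.98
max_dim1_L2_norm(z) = 0.17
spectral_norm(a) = 5.91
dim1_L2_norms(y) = [3.78, 4.77, 3.51]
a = y + z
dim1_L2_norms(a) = [3.79, 4.79, 3.36]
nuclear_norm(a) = 10.49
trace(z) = -0.13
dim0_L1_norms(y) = [6.2, 4.78, 7.52]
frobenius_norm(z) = 0.23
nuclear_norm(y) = 10.65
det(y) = 23.53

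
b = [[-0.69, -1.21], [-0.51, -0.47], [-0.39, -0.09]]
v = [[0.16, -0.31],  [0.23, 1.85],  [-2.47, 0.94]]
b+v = [[-0.53, -1.52],[-0.28, 1.38],[-2.86, 0.85]]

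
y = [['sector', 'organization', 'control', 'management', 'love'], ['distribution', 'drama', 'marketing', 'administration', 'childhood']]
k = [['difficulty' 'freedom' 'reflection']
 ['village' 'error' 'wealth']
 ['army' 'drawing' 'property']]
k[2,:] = ['army', 'drawing', 'property']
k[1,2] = 'wealth'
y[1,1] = 'drama'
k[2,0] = 'army'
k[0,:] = ['difficulty', 'freedom', 'reflection']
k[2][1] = 'drawing'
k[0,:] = ['difficulty', 'freedom', 'reflection']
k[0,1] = 'freedom'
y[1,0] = 'distribution'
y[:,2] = ['control', 'marketing']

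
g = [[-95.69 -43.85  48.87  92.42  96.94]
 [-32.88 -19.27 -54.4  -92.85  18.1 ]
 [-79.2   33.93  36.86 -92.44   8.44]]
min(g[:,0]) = -95.69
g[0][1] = -43.85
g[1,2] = -54.4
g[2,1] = 33.93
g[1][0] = -32.88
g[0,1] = -43.85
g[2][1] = 33.93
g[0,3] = 92.42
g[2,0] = -79.2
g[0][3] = 92.42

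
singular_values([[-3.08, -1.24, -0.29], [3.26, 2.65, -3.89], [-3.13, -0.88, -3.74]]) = [6.25, 5.41, 0.27]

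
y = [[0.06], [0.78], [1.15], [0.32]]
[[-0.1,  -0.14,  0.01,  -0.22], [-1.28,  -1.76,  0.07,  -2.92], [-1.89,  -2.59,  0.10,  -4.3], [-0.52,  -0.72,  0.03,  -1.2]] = y@[[-1.64, -2.25, 0.09, -3.74]]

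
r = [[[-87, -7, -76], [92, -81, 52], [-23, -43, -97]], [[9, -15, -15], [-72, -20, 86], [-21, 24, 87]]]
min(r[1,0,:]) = -15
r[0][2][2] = -97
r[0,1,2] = 52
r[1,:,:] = [[9, -15, -15], [-72, -20, 86], [-21, 24, 87]]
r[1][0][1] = -15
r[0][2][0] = -23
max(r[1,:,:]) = 87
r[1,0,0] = 9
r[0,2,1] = -43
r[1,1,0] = -72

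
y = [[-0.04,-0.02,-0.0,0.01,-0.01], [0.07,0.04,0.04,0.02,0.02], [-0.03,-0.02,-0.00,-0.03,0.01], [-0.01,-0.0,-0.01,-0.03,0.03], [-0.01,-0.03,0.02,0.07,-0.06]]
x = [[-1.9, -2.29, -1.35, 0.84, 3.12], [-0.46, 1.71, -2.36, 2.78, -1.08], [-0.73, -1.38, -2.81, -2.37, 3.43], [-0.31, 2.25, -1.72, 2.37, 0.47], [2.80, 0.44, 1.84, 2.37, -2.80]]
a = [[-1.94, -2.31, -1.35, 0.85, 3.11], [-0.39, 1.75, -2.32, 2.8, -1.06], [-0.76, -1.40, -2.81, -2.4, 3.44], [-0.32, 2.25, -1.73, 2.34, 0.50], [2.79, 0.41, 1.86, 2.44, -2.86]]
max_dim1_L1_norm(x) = 10.72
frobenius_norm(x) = 10.26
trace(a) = -3.52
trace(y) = -0.09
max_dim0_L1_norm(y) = 0.16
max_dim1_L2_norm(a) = 5.29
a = x + y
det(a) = -237.80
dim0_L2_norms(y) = [0.09, 0.06, 0.05, 0.08, 0.07]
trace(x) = -3.43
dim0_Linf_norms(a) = [2.79, 2.31, 2.81, 2.8, 3.44]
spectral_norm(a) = 8.05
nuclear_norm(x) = 19.10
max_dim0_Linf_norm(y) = 0.07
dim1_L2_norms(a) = [4.62, 4.19, 5.29, 3.73, 5.05]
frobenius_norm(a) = 10.31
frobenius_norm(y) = 0.16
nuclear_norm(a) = 19.14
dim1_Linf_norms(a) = [3.11, 2.8, 3.44, 2.34, 2.86]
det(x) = -244.65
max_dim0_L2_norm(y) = 0.09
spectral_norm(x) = 7.98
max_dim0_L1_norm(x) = 10.9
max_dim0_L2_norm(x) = 5.54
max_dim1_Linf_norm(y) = 0.07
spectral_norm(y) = 0.11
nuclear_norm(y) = 0.27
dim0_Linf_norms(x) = [2.8, 2.29, 2.81, 2.78, 3.43]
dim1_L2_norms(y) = [0.05, 0.09, 0.05, 0.04, 0.1]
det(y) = 0.00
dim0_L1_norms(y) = [0.16, 0.11, 0.07, 0.16, 0.13]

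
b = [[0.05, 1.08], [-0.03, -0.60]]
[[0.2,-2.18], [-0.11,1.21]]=b@[[-2.07, -0.33], [0.28, -2.00]]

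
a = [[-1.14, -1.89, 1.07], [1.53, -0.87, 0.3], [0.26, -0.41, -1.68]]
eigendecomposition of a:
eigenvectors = [[0.72+0.00j, 0.72-0.00j, -0.39+0.00j], [(-0-0.67j), (-0+0.67j), (0.32+0j)], [0.17-0.03j, (0.17+0.03j), (0.86+0j)]]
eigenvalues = [(-0.87+1.72j), (-0.87-1.72j), (-1.95+0j)]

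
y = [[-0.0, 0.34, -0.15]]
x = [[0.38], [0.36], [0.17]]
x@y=[[0.00, 0.13, -0.06], [0.00, 0.12, -0.05], [0.0, 0.06, -0.03]]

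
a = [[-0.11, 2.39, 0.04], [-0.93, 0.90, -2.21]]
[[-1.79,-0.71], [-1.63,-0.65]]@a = [[0.86, -4.92, 1.5],[0.78, -4.48, 1.37]]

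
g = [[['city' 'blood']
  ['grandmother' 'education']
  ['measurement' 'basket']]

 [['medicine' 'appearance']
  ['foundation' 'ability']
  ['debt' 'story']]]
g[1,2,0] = 'debt'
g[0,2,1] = 'basket'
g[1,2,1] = 'story'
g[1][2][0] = 'debt'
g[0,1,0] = 'grandmother'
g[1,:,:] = [['medicine', 'appearance'], ['foundation', 'ability'], ['debt', 'story']]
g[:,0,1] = ['blood', 'appearance']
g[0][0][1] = 'blood'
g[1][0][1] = 'appearance'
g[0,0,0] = 'city'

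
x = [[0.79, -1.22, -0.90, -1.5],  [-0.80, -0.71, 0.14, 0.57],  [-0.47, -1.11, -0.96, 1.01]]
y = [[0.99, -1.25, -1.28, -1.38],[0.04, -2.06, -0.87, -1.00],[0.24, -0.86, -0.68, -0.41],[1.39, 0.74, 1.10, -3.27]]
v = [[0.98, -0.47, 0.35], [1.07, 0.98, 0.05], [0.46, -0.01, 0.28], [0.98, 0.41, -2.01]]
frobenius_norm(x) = 3.17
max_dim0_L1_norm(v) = 3.49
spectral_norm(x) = 2.31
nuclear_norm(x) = 5.04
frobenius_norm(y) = 5.28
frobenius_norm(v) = 2.98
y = v @ x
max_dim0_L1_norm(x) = 3.08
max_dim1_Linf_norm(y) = 3.27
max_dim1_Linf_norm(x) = 1.5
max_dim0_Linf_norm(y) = 3.27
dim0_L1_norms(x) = [2.06, 3.04, 2.0, 3.08]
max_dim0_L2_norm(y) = 3.71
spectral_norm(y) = 4.10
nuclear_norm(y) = 8.14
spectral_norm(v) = 2.39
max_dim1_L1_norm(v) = 3.4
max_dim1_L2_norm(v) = 2.27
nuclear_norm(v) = 4.84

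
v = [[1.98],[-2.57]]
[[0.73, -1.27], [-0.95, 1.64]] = v @ [[0.37, -0.64]]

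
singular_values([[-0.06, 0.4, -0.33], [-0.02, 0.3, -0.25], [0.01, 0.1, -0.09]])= [0.67, 0.03, 0.0]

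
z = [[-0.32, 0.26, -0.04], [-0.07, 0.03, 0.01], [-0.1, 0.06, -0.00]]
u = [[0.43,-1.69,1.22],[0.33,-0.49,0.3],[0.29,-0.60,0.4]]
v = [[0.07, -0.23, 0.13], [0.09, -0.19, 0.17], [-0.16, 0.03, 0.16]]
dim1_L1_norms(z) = [0.62, 0.11, 0.16]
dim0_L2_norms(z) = [0.34, 0.27, 0.04]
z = u @ v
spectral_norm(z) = 0.44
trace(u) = 0.34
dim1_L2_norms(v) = [0.27, 0.27, 0.23]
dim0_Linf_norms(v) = [0.16, 0.23, 0.17]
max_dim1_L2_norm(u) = 2.13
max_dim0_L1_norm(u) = 2.78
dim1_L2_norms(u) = [2.13, 0.66, 0.78]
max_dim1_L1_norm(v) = 0.45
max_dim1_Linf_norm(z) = 0.32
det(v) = 0.00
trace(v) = 0.04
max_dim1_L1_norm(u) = 3.34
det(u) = 0.00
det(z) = -0.00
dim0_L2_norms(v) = [0.2, 0.3, 0.27]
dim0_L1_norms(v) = [0.32, 0.45, 0.46]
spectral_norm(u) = 2.35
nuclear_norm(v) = 0.65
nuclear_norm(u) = 2.58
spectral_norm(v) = 0.38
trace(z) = -0.29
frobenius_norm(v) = 0.45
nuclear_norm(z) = 0.47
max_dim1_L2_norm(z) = 0.41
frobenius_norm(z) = 0.44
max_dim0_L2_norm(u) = 1.86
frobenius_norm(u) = 2.36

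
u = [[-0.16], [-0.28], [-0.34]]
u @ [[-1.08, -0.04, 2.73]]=[[0.17, 0.01, -0.44], [0.3, 0.01, -0.76], [0.37, 0.01, -0.93]]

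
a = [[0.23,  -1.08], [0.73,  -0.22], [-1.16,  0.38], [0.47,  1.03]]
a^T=[[0.23, 0.73, -1.16, 0.47], [-1.08, -0.22, 0.38, 1.03]]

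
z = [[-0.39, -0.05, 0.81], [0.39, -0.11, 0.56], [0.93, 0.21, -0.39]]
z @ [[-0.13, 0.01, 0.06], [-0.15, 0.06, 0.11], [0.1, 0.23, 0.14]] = [[0.14,0.18,0.08], [0.02,0.13,0.09], [-0.19,-0.07,0.02]]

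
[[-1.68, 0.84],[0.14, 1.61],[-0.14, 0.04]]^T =[[-1.68, 0.14, -0.14], [0.84, 1.61, 0.04]]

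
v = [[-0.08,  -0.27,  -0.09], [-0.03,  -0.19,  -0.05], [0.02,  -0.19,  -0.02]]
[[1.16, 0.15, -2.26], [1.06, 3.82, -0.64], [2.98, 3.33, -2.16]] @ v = [[-0.14, 0.09, -0.07], [-0.21, -0.89, -0.27], [-0.38, -1.03, -0.39]]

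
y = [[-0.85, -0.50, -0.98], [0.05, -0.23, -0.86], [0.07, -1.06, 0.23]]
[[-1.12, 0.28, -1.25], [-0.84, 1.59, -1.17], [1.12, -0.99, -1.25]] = y @ [[0.37, 1.53, -0.45], [-0.77, 0.62, 1.36], [1.21, -1.93, 0.97]]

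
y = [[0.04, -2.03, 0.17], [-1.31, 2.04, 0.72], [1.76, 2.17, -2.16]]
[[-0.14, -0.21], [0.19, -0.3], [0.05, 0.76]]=y @ [[-0.02, 0.6], [0.07, 0.14], [0.03, 0.28]]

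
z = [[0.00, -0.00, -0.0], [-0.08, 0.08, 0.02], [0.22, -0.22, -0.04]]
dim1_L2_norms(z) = [0.0, 0.11, 0.31]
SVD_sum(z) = [[0.00,-0.00,-0.0], [-0.08,0.08,0.02], [0.22,-0.22,-0.04]] + [[-0.0,0.00,-0.00], [0.0,-0.00,0.00], [0.0,-0.0,0.00]] + [[-0.00, -0.0, 0.00], [-0.00, -0.00, 0.0], [-0.0, -0.00, 0.00]]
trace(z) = 0.04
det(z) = 0.00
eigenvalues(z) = [(0.02+0.03j), (0.02-0.03j), 0j]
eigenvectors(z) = [[0j, 0.00-0.00j, 0.71+0.00j], [(-0.26-0.12j), -0.26+0.12j, (0.71+0j)], [0.96+0.00j, (0.96-0j), 0j]]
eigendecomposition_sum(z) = [[0.00+0.00j, 0.00+0.00j, 0.00+0.00j], [-0.04+0.01j, 0.04-0.01j, (0.01-0.01j)], [0.11-0.08j, (-0.11+0.08j), -0.02+0.04j]] + [[0.00+0.00j, 0j, 0j], [-0.04-0.01j, (0.04+0.01j), 0.01+0.01j], [(0.11+0.08j), (-0.11-0.08j), (-0.02-0.04j)]] + [[0.00+0.00j, 0.00+0.00j, 0j],[0.00+0.00j, 0.00+0.00j, 0j],[0.00+0.00j, 0j, 0j]]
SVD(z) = [[-0.0,0.00,-1.00],[0.34,-0.94,-0.00],[-0.94,-0.34,-0.0]] @ diag([0.33402722580371513, 0.005080592669547715, 2.276812274475738e-17]) @ [[-0.70,0.7,0.13], [-0.09,0.09,-0.99], [0.71,0.71,-0.00]]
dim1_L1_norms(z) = [0.0, 0.18, 0.48]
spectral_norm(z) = 0.33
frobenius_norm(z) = 0.33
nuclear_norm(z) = 0.34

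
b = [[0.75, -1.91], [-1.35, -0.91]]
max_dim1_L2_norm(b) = 2.05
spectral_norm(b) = 2.12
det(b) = -3.26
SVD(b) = [[0.93, 0.37], [0.37, -0.93]] @ diag([2.1203572049340687, 1.5379484137916275]) @ [[0.10,-1.0], [1.0,0.1]]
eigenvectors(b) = [[0.89, 0.59], [-0.46, 0.81]]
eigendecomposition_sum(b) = [[1.26, -0.91], [-0.65, 0.47]] + [[-0.51, -1.00], [-0.7, -1.38]]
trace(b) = -0.16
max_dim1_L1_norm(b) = 2.66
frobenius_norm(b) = 2.62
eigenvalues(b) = [1.73, -1.89]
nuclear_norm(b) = 3.66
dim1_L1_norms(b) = [2.66, 2.26]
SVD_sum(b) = [[0.19, -1.96], [0.07, -0.77]] + [[0.56, 0.05], [-1.42, -0.14]]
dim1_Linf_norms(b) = [1.91, 1.35]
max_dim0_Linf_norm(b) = 1.91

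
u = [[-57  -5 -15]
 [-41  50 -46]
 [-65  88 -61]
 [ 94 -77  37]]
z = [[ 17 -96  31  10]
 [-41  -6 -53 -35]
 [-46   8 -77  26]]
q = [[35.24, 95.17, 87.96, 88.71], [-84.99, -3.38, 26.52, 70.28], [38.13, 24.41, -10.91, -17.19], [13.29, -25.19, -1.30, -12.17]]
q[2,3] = -17.19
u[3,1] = -77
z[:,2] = [31, -53, -77]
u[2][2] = -61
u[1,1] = 50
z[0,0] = 17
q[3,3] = -12.17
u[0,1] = -5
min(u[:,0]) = -65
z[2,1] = 8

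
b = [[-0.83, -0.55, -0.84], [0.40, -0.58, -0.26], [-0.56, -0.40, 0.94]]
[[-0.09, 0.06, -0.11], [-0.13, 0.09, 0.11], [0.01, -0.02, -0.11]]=b @ [[-0.05, 0.04, 0.19], [0.17, -0.11, -0.05], [0.05, -0.04, -0.02]]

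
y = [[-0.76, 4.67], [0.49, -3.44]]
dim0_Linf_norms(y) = [0.76, 4.67]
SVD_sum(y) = [[-0.73, 4.68], [0.53, -3.43]] + [[-0.03, -0.01],[-0.04, -0.01]]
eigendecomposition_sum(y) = [[-0.07,-0.09], [-0.01,-0.01]] + [[-0.69, 4.76], [0.50, -3.43]]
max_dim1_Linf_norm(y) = 4.67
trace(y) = -4.20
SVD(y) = [[-0.81, 0.59], [0.59, 0.81]] @ diag([5.870018212042598, 0.055553490333469784]) @ [[0.15, -0.99],[-0.99, -0.15]]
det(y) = 0.33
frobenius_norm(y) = 5.87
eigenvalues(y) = [-0.08, -4.12]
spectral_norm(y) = 5.87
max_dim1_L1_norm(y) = 5.43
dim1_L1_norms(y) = [5.43, 3.93]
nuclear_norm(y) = 5.93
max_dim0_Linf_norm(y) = 4.67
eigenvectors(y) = [[0.99, -0.81], [0.14, 0.58]]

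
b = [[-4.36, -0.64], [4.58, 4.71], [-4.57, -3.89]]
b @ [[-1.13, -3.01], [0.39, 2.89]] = [[4.68, 11.27], [-3.34, -0.17], [3.65, 2.51]]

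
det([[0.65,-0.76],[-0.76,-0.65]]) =-1.000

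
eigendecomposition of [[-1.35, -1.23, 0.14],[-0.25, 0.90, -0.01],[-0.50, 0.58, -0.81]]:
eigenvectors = [[0.79,  -0.21,  0.41],[0.09,  -0.03,  -0.83],[0.6,  -0.98,  -0.38]]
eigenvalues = [-1.38, -0.9, 1.02]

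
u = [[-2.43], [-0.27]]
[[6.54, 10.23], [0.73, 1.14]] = u @ [[-2.69, -4.21]]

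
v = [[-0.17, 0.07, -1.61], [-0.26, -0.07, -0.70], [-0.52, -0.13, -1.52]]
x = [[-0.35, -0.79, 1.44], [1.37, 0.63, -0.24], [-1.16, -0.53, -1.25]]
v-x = [[0.18, 0.86, -3.05], [-1.63, -0.70, -0.46], [0.64, 0.4, -0.27]]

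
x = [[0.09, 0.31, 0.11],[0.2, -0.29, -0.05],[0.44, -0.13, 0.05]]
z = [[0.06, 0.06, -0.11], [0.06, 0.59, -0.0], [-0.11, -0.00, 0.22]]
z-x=[[-0.03,-0.25,-0.22],[-0.14,0.88,0.05],[-0.55,0.13,0.17]]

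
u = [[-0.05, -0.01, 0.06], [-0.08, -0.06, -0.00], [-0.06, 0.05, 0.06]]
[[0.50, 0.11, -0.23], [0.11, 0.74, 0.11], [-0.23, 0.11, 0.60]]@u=[[-0.02, -0.02, 0.02], [-0.07, -0.04, 0.01], [-0.03, 0.03, 0.02]]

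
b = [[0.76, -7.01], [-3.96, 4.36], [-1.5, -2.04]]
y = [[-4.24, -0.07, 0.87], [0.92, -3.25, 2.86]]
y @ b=[[-4.25, 27.64], [9.28, -26.45]]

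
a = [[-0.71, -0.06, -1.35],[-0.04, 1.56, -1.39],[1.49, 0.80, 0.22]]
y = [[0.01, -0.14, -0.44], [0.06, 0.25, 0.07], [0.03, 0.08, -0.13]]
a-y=[[-0.72, 0.08, -0.91], [-0.10, 1.31, -1.46], [1.46, 0.72, 0.35]]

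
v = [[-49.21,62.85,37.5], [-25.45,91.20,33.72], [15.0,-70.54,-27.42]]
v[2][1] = -70.54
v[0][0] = -49.21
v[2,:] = [15.0, -70.54, -27.42]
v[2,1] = -70.54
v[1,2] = 33.72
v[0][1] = 62.85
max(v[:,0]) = 15.0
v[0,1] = 62.85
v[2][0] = 15.0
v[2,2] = -27.42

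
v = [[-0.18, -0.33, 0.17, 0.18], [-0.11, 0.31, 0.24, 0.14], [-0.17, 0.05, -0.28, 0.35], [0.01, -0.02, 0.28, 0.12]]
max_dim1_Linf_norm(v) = 0.35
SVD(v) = [[-0.69,0.17,0.6,-0.38], [-0.34,0.38,-0.75,-0.41], [-0.54,-0.77,-0.26,0.22], [-0.35,0.48,-0.03,0.80]] @ diag([0.5048923072672001, 0.49236288212276286, 0.4549040645556143, 0.09656522366230638]) @ [[0.49, 0.20, -0.29, -0.80], [0.13, 0.03, 0.96, -0.26], [0.04, -0.98, -0.03, -0.21], [0.86, -0.07, 0.02, 0.51]]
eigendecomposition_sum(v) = [[-0.10+0.35j, (-0.07+0.14j), (0.08+0.25j), 0.05-0.37j], [(-0.01+0.13j), -0.01+0.06j, 0.05+0.08j, (-0.01-0.13j)], [-0.07-0.31j, -0.01-0.14j, (-0.17-0.16j), 0.12+0.30j], [0.02+0.19j, (-0.01+0.08j), 0.09+0.11j, (-0.05-0.19j)]] + [[(-0.1-0.35j),-0.07-0.14j,(0.08-0.25j),(0.05+0.37j)], [(-0.01-0.13j),(-0.01-0.06j),(0.05-0.08j),-0.01+0.13j], [(-0.07+0.31j),(-0.01+0.14j),(-0.17+0.16j),0.12-0.30j], [(0.02-0.19j),-0.01-0.08j,(0.09-0.11j),-0.05+0.19j]] + [[0.04+0.00j, -0.13+0.00j, -0.08+0.00j, -0.13-0.00j], [(-0.1-0j), 0.30-0.00j, 0.19-0.00j, 0.29+0.00j], [(-0.02-0j), 0.07-0.00j, (0.05-0j), (0.07+0j)], [(-0.01-0j), (0.04-0j), (0.03-0j), 0.04+0.00j]] + [[-0.02-0.00j, (-0.06-0j), (0.08-0j), 0.21+0.00j],[(0.01+0j), (0.03+0j), (-0.05+0j), -0.13-0.00j],[-0.00-0.00j, -0.01-0.00j, 0.02-0.00j, (0.04+0j)],[(-0.01-0j), -0.05-0.00j, (0.07-0j), (0.18+0j)]]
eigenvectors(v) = [[(0.68+0j), (0.68-0j), (0.38+0j), (0.68+0j)],[0.24-0.05j, 0.24+0.05j, (-0.89+0j), -0.42+0.00j],[-0.51+0.29j, -0.51-0.29j, -0.21+0.00j, (0.14+0j)],[(0.33-0.13j), 0.33+0.13j, -0.12+0.00j, 0.59+0.00j]]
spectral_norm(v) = 0.50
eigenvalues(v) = [(-0.34+0.06j), (-0.34-0.06j), (0.43+0j), (0.21+0j)]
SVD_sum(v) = [[-0.17, -0.07, 0.10, 0.28], [-0.09, -0.03, 0.05, 0.14], [-0.13, -0.05, 0.08, 0.22], [-0.09, -0.03, 0.05, 0.14]] + [[0.01, 0.0, 0.08, -0.02],[0.02, 0.01, 0.18, -0.05],[-0.05, -0.01, -0.36, 0.10],[0.03, 0.01, 0.23, -0.06]] + [[0.01, -0.27, -0.01, -0.06], [-0.01, 0.34, 0.01, 0.07], [-0.01, 0.12, 0.0, 0.02], [-0.0, 0.01, 0.0, 0.0]] + [[-0.03, 0.0, -0.0, -0.02], [-0.03, 0.00, -0.0, -0.02], [0.02, -0.00, 0.00, 0.01], [0.07, -0.01, 0.0, 0.04]]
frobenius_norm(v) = 0.84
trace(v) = -0.03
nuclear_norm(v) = 1.55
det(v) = 0.01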